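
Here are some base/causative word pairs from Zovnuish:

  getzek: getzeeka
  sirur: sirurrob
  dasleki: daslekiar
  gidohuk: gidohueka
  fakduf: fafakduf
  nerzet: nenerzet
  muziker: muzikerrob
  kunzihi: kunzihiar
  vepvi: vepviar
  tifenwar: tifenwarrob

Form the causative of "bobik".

bobieka

sirur and gidohuk both have last vowel 'u' yet inflect differently (sirurrob, gidohueka), so the last vowel is not what conditions the rule; the final letter is.
"bobik" ends in -k. The stems ending in -k (gidohuk → gidohueka, getzek → getzeeka) drop the final letter and add -eka.
The other patterns: stems ending in -r double the final consonant and add -ob; stems ending in -i add -ar; stems ending in -f or -t repeat the first consonant+vowel as a prefix.
So bobik → bobieka.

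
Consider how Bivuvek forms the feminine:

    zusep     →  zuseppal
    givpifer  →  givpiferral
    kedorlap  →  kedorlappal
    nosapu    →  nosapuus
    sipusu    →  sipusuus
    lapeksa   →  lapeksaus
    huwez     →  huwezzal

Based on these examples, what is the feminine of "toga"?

"toga" ends in a vowel. The stems ending in a vowel (lapeksa → lapeksaus, nosapu → nosapuus, sipusu → sipusuus) add -us.
So toga → togaus.

togaus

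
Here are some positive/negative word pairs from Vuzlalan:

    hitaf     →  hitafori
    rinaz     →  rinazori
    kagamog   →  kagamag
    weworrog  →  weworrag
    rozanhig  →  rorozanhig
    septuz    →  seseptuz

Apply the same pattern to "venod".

venad

"venod" has last vowel 'o'. The stems whose last vowel is 'o' (kagamog → kagamag, weworrog → weworrag) change the last vowel to 'a'.
The other patterns: stems whose last vowel is 'a' add -ori; stems whose last vowel is 'i' or 'u' repeat the first consonant+vowel as a prefix.
So venod → venad.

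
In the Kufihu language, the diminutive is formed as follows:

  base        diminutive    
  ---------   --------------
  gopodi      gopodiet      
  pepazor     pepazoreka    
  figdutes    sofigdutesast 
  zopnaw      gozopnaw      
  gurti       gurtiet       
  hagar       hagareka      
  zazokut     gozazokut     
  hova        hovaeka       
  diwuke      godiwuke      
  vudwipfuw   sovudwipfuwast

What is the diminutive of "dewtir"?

vudwipfuw and zopnaw both end in -w yet inflect differently (sovudwipfuwast, gozopnaw), so the final letter is not what conditions the rule; the first letter is.
"dewtir" begins with d-. The one such stem in the data (diwuke → godiwuke) adds the prefix go-, so the same rule applies.
The other patterns: stems beginning with h- or p- add -eka; stems beginning with f- or v- add so- … -ast around the stem; stems beginning with g- add -et.
So dewtir → godewtir.

godewtir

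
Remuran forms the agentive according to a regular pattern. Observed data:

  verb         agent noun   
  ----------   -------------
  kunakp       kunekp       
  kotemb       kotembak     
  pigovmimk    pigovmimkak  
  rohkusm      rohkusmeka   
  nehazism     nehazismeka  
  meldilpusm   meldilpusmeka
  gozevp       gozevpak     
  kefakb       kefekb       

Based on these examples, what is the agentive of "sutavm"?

sutavmak

kunakp and gozevp both end in -p yet inflect differently (kunekp, gozevpak), so the final letter is not what conditions the rule; the second-to-last letter is.
"sutavm" has second-to-last letter 'v'. The one such stem in the data (gozevp → gozevpak) adds -ak, so the same rule applies.
The other patterns: stems whose second-to-last letter is 's' add -eka; stems whose second-to-last letter is 'k' change the last vowel to 'e'.
So sutavm → sutavmak.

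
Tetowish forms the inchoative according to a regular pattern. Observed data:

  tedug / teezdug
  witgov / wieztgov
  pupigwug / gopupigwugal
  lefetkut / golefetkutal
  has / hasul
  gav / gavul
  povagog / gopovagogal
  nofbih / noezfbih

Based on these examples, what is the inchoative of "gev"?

gav and witgov both end in -v yet inflect differently (gavul, wieztgov), so the final letter is not what conditions the rule; the number of vowels is.
"gev" has 1 vowel. The stems with 1 vowel (has → hasul, gav → gavul) add -ul.
The other patterns: stems with 2 vowels insert -ez- after the first vowel; stems with 3 vowels add go- … -al around the stem.
So gev → gevul.

gevul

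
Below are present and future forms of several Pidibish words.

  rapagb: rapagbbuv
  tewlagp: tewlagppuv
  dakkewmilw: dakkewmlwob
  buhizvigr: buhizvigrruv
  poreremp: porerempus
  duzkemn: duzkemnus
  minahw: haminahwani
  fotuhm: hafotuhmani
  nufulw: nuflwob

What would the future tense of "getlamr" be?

poreremp and tewlagp both end in -p yet inflect differently (porerempus, tewlagppuv), so the final letter is not what conditions the rule; the second-to-last letter is.
"getlamr" has second-to-last letter 'm'. The stems whose second-to-last letter is 'm' (poreremp → porerempus, duzkemn → duzkemnus) add -us.
So getlamr → getlamrus.

getlamrus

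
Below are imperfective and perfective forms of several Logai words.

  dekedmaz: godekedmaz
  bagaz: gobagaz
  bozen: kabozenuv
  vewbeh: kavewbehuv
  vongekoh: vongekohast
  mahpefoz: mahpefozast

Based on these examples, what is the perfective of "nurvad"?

gonurvad

vewbeh and vongekoh both end in -h yet inflect differently (kavewbehuv, vongekohast), so the final letter is not what conditions the rule; the last vowel is.
"nurvad" has last vowel 'a'. The stems whose last vowel is 'a' (dekedmaz → godekedmaz, bagaz → gobagaz) add the prefix go-.
The other patterns: stems whose last vowel is 'e' add ka- … -uv around the stem; stems whose last vowel is 'o' add -ast.
So nurvad → gonurvad.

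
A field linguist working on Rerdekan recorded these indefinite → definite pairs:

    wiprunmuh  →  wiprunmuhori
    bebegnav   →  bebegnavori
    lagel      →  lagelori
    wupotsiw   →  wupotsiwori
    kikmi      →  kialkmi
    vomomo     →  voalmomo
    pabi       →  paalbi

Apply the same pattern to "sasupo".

saalsupo

wupotsiw and kikmi both have last vowel 'i' yet inflect differently (wupotsiwori, kialkmi), so the last vowel is not what conditions the rule; whether the stem ends in a vowel or a consonant is.
"sasupo" ends in a vowel. The stems ending in a vowel (kikmi → kialkmi, vomomo → voalmomo, pabi → paalbi) insert -al- after the first vowel.
So sasupo → saalsupo.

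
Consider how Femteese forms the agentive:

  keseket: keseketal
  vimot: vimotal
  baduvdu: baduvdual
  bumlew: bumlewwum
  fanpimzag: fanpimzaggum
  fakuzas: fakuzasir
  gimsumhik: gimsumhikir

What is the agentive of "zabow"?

"zabow" ends in -w. The one such stem in the data (bumlew → bumlewwum) doubles the final consonant and adds -um (as does fanpimzag), so the same rule applies.
The other patterns: stems ending in -t or -u add -al; stems ending in -k or -s add -ir.
So zabow → zabowwum.

zabowwum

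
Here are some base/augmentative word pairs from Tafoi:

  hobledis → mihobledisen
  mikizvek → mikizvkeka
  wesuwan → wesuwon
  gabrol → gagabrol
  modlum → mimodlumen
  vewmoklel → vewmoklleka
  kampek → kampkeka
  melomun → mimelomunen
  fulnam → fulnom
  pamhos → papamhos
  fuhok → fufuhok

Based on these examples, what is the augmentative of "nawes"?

wesuwan and melomun both end in -n yet inflect differently (wesuwon, mimelomunen), so the final letter is not what conditions the rule; the last vowel is.
"nawes" has last vowel 'e'. The stems whose last vowel is 'e' (mikizvek → mikizvkeka, vewmoklel → vewmoklleka, kampek → kampkeka) delete the last vowel and add -eka.
So nawes → nawseka.

nawseka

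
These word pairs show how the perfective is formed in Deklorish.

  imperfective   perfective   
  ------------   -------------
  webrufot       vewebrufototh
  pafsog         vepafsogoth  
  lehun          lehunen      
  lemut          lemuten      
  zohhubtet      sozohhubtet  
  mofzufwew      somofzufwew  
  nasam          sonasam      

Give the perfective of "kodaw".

sokodaw

webrufot and lemut both end in -t yet inflect differently (vewebrufototh, lemuten), so the final letter is not what conditions the rule; the last vowel is.
"kodaw" has last vowel 'a'. The one such stem in the data (nasam → sonasam) adds the prefix so-, so the same rule applies.
The other patterns: stems whose last vowel is 'o' add ve- … -oth around the stem; stems whose last vowel is 'u' add -en.
So kodaw → sokodaw.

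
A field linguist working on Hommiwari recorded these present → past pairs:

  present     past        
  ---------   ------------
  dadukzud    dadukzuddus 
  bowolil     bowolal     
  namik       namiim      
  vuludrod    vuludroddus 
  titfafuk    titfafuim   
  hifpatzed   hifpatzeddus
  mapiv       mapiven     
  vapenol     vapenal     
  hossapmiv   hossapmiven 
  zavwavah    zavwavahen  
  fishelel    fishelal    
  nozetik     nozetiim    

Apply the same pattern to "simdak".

simdaim

nozetik and bowolil both have last vowel 'i' yet inflect differently (nozetiim, bowolal), so the last vowel is not what conditions the rule; the final letter is.
"simdak" ends in -k. The stems ending in -k (titfafuk → titfafuim, nozetik → nozetiim, namik → namiim) drop the final letter and add -im.
The other patterns: stems ending in -l change the last vowel to 'a'; stems ending in -d double the final consonant and add -us; stems ending in -h or -v add -en.
So simdak → simdaim.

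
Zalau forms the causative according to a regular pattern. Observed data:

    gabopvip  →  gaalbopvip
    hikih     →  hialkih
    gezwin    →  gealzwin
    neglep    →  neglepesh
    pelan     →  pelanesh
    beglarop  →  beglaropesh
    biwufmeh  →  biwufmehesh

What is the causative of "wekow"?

wekowesh

gabopvip and neglep both end in -p yet inflect differently (gaalbopvip, neglepesh), so the final letter is not what conditions the rule; the last vowel is.
"wekow" has last vowel 'o'. The one such stem in the data (beglarop → beglaropesh) adds -esh, so the same rule applies.
So wekow → wekowesh.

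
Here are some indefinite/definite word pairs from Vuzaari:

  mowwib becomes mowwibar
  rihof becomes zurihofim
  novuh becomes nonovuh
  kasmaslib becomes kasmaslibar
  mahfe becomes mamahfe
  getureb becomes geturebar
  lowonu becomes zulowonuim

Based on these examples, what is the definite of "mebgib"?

mebgibar

mahfe and getureb both have last vowel 'e' yet inflect differently (mamahfe, geturebar), so the last vowel is not what conditions the rule; the final letter is.
"mebgib" ends in -b. The stems ending in -b (getureb → geturebar, mowwib → mowwibar, kasmaslib → kasmaslibar) add -ar.
So mebgib → mebgibar.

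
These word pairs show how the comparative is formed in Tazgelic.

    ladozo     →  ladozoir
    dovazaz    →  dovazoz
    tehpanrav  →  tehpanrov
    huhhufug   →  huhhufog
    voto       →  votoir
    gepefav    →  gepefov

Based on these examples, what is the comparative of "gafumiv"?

gafumov

ladozo and dovazaz both have 3 vowels yet inflect differently (ladozoir, dovazoz), so the number of vowels is not what conditions the rule; the final letter is.
"gafumiv" ends in -v. The stems ending in -v (gepefav → gepefov, tehpanrav → tehpanrov) change the last vowel to 'o'.
So gafumiv → gafumov.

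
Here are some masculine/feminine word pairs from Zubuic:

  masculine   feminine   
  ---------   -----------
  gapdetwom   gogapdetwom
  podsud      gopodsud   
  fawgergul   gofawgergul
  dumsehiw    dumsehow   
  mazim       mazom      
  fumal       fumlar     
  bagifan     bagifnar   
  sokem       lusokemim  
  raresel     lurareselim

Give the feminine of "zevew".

gapdetwom and mazim both end in -m yet inflect differently (gogapdetwom, mazom), so the final letter is not what conditions the rule; the last vowel is.
"zevew" has last vowel 'e'. The stems whose last vowel is 'e' (sokem → lusokemim, raresel → lurareselim) add lu- … -im around the stem.
So zevew → luzevewim.

luzevewim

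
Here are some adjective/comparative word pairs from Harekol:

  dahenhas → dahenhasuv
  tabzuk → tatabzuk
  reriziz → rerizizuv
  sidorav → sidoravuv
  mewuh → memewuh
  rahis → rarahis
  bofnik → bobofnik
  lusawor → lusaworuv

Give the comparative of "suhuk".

susuhuk

rahis and dahenhas both end in -s yet inflect differently (rarahis, dahenhasuv), so the final letter is not what conditions the rule; the number of vowels is.
"suhuk" has 2 vowels. The stems with 2 vowels (rahis → rarahis, mewuh → memewuh, tabzuk → tatabzuk) repeat the first consonant+vowel as a prefix.
So suhuk → susuhuk.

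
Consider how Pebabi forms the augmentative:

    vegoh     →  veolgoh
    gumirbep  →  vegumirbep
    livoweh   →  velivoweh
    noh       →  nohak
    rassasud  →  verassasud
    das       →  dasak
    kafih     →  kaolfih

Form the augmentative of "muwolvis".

vemuwolvis

noh and vegoh both end in -h yet inflect differently (nohak, veolgoh), so the final letter is not what conditions the rule; the number of vowels is.
"muwolvis" has 3 vowels. The stems with 3 vowels (livoweh → velivoweh, rassasud → verassasud, gumirbep → vegumirbep) add the prefix ve-.
So muwolvis → vemuwolvis.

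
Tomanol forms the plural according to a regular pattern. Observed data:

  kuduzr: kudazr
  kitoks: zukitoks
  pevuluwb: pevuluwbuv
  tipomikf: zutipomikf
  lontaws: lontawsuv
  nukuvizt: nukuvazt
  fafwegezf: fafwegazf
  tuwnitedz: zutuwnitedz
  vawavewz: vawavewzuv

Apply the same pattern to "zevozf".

"zevozf" has second-to-last letter 'z'. The stems whose second-to-last letter is 'z' (fafwegezf → fafwegazf, nukuvizt → nukuvazt, kuduzr → kudazr) change the last vowel to 'a'.
So zevozf → zevazf.

zevazf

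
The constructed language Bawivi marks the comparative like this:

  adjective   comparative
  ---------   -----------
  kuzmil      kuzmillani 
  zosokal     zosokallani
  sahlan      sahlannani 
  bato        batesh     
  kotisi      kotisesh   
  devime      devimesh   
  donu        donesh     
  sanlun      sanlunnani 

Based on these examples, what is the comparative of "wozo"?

wozesh

"wozo" ends in a vowel. The stems ending in a vowel (kotisi → kotisesh, bato → batesh, donu → donesh) drop the final letter and add -esh.
The other pattern: stems ending in a consonant double the final consonant and add -ani.
So wozo → wozesh.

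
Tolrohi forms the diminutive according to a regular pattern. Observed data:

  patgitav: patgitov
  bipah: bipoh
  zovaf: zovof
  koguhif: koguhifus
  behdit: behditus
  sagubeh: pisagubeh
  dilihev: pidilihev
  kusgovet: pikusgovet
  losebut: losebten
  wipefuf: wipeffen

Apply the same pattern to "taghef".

pitaghef

zovaf and koguhif both end in -f yet inflect differently (zovof, koguhifus), so the final letter is not what conditions the rule; the last vowel is.
"taghef" has last vowel 'e'. The stems whose last vowel is 'e' (sagubeh → pisagubeh, dilihev → pidilihev, kusgovet → pikusgovet) add the prefix pi-.
So taghef → pitaghef.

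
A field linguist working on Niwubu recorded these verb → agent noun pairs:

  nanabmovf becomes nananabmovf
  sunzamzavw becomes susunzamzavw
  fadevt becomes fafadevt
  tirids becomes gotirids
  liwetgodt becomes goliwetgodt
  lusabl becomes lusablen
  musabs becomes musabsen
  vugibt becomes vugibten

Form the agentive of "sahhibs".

"sahhibs" has second-to-last letter 'b'. The stems whose second-to-last letter is 'b' (lusabl → lusablen, musabs → musabsen, vugibt → vugibten) add -en.
The other patterns: stems whose second-to-last letter is 'v' repeat the first consonant+vowel as a prefix; stems whose second-to-last letter is 'd' add the prefix go-.
So sahhibs → sahhibsen.

sahhibsen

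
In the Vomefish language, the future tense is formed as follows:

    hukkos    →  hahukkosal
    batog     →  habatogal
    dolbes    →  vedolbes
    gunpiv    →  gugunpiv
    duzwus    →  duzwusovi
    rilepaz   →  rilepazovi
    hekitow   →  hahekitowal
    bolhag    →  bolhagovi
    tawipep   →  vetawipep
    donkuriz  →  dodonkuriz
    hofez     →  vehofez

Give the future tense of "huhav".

hukkos and duzwus both end in -s yet inflect differently (hahukkosal, duzwusovi), so the final letter is not what conditions the rule; the last vowel is.
"huhav" has last vowel 'a'. The stems whose last vowel is 'a' (bolhag → bolhagovi, rilepaz → rilepazovi) add -ovi.
The other patterns: stems whose last vowel is 'i' repeat the first consonant+vowel as a prefix; stems whose last vowel is 'o' add ha- … -al around the stem; stems whose last vowel is 'e' add the prefix ve-.
So huhav → huhavovi.

huhavovi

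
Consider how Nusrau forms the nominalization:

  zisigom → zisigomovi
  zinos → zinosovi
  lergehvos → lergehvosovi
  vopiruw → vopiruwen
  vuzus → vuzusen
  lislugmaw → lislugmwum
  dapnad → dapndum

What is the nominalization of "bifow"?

zinos and vuzus both end in -s yet inflect differently (zinosovi, vuzusen), so the final letter is not what conditions the rule; the last vowel is.
"bifow" has last vowel 'o'. The stems whose last vowel is 'o' (zisigom → zisigomovi, zinos → zinosovi, lergehvos → lergehvosovi) add -ovi.
The other patterns: stems whose last vowel is 'u' add -en; stems whose last vowel is 'a' delete the last vowel and add -um.
So bifow → bifowovi.

bifowovi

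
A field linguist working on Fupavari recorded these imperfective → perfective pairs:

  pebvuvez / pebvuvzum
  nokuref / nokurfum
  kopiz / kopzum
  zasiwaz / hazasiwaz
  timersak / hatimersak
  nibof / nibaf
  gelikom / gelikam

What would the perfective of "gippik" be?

gippkum

pebvuvez and zasiwaz both end in -z yet inflect differently (pebvuvzum, hazasiwaz), so the final letter is not what conditions the rule; the last vowel is.
"gippik" has last vowel 'i'. The one such stem in the data (kopiz → kopzum) deletes the last vowel and adds -um (as do pebvuvez, nokuref), so the same rule applies.
The other patterns: stems whose last vowel is 'a' add the prefix ha-; stems whose last vowel is 'o' change the last vowel to 'a'.
So gippik → gippkum.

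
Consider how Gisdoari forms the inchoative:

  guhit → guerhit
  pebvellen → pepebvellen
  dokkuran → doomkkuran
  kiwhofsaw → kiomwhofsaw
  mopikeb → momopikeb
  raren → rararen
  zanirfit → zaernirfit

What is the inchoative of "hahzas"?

haomhzas

dokkuran and raren both end in -n yet inflect differently (doomkkuran, rararen), so the final letter is not what conditions the rule; the last vowel is.
"hahzas" has last vowel 'a'. The stems whose last vowel is 'a' (kiwhofsaw → kiomwhofsaw, dokkuran → doomkkuran) insert -om- after the first vowel.
The other patterns: stems whose last vowel is 'i' insert -er- after the first vowel; stems whose last vowel is 'e' repeat the first consonant+vowel as a prefix.
So hahzas → haomhzas.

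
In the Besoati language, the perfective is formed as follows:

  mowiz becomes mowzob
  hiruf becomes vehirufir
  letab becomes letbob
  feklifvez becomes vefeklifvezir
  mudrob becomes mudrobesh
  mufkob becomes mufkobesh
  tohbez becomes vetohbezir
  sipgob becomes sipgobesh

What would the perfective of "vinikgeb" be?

mowiz and feklifvez both end in -z yet inflect differently (mowzob, vefeklifvezir), so the final letter is not what conditions the rule; the last vowel is.
"vinikgeb" has last vowel 'e'. The stems whose last vowel is 'e' (feklifvez → vefeklifvezir, tohbez → vetohbezir) add ve- … -ir around the stem.
So vinikgeb → vevinikgebir.

vevinikgebir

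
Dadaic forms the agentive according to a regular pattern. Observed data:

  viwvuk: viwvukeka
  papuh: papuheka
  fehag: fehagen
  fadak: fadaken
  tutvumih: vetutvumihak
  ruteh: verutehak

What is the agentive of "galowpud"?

galowpudeka

viwvuk and fadak both end in -k yet inflect differently (viwvukeka, fadaken), so the final letter is not what conditions the rule; the last vowel is.
"galowpud" has last vowel 'u'. The stems whose last vowel is 'u' (viwvuk → viwvukeka, papuh → papuheka) add -eka.
The other patterns: stems whose last vowel is 'a' add -en; stems whose last vowel is 'e' or 'i' add ve- … -ak around the stem.
So galowpud → galowpudeka.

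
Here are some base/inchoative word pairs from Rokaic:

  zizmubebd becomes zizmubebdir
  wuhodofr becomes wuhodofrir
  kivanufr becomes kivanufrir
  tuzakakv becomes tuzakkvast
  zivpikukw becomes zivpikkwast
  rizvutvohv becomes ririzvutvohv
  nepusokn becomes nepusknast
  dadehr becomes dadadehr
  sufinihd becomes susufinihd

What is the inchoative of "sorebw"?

tuzakakv and rizvutvohv both end in -v yet inflect differently (tuzakkvast, ririzvutvohv), so the final letter is not what conditions the rule; the second-to-last letter is.
"sorebw" has second-to-last letter 'b'. The one such stem in the data (zizmubebd → zizmubebdir) adds -ir, so the same rule applies.
So sorebw → sorebwir.

sorebwir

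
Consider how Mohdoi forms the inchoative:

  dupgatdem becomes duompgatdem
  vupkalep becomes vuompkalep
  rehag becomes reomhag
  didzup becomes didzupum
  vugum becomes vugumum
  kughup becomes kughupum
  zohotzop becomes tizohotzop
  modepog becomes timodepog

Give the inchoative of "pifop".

"pifop" has last vowel 'o'. The stems whose last vowel is 'o' (zohotzop → tizohotzop, modepog → timodepog) add the prefix ti-.
The other patterns: stems whose last vowel is 'a' or 'e' insert -om- after the first vowel; stems whose last vowel is 'u' add -um.
So pifop → tipifop.

tipifop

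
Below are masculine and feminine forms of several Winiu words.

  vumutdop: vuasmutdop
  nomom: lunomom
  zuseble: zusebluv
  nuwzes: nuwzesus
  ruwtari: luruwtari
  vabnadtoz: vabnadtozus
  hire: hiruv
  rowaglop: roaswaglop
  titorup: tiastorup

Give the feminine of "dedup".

deasdup

"dedup" ends in -p. The stems ending in -p (vumutdop → vuasmutdop, rowaglop → roaswaglop, titorup → tiastorup) insert -as- after the first vowel.
So dedup → deasdup.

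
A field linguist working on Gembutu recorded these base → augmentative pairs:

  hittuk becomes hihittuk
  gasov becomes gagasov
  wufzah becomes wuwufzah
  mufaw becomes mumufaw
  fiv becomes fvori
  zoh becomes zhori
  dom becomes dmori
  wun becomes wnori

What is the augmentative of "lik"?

gasov and fiv both end in -v yet inflect differently (gagasov, fvori), so the final letter is not what conditions the rule; the number of vowels is.
"lik" has 1 vowel. The stems with 1 vowel (fiv → fvori, zoh → zhori, dom → dmori) delete the last vowel and add -ori.
The other pattern: stems with 2 vowels repeat the first consonant+vowel as a prefix.
So lik → lkori.

lkori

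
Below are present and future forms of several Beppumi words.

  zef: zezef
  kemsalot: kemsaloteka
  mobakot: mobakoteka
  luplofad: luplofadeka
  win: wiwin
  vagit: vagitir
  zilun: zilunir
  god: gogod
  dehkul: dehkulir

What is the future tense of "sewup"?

sewupir

win and zilun both end in -n yet inflect differently (wiwin, zilunir), so the final letter is not what conditions the rule; the number of vowels is.
"sewup" has 2 vowels. The stems with 2 vowels (dehkul → dehkulir, zilun → zilunir, vagit → vagitir) add -ir.
The other patterns: stems with 1 vowel repeat the first consonant+vowel as a prefix; stems with 3 vowels add -eka.
So sewup → sewupir.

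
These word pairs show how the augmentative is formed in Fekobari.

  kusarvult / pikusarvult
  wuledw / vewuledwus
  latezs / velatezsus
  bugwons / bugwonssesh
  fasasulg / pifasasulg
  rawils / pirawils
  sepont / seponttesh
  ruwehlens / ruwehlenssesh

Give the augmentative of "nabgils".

"nabgils" has second-to-last letter 'l'. The stems whose second-to-last letter is 'l' (kusarvult → pikusarvult, fasasulg → pifasasulg, rawils → pirawils) add the prefix pi-.
So nabgils → pinabgils.

pinabgils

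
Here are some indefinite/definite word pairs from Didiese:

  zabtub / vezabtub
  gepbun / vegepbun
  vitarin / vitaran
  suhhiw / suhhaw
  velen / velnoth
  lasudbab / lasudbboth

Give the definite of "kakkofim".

kakkofam

gepbun and vitarin both end in -n yet inflect differently (vegepbun, vitaran), so the final letter is not what conditions the rule; the last vowel is.
"kakkofim" has last vowel 'i'. The stems whose last vowel is 'i' (vitarin → vitaran, suhhiw → suhhaw) change the last vowel to 'a'.
The other patterns: stems whose last vowel is 'u' add the prefix ve-; stems whose last vowel is 'a' or 'e' delete the last vowel and add -oth.
So kakkofim → kakkofam.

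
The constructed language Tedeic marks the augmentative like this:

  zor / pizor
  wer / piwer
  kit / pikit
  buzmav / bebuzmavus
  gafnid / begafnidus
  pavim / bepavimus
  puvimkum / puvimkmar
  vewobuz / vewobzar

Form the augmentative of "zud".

pizud

"zud" has 1 vowel. The stems with 1 vowel (zor → pizor, wer → piwer, kit → pikit) add the prefix pi-.
So zud → pizud.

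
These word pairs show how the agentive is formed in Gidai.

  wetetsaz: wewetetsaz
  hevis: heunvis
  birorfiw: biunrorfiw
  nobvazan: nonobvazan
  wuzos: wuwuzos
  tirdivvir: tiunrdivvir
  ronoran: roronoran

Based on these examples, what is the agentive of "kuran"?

kukuran

"kuran" has last vowel 'a'. The stems whose last vowel is 'a' (ronoran → roronoran, wetetsaz → wewetetsaz, nobvazan → nonobvazan) repeat the first consonant+vowel as a prefix.
So kuran → kukuran.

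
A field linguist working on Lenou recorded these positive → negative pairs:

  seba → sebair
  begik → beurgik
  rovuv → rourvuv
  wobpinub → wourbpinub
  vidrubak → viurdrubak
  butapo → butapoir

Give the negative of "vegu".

vidrubak and seba both have last vowel 'a' yet inflect differently (viurdrubak, sebair), so the last vowel is not what conditions the rule; whether the stem ends in a vowel or a consonant is.
"vegu" ends in a vowel. The stems ending in a vowel (seba → sebair, butapo → butapoir) add -ir.
So vegu → veguir.

veguir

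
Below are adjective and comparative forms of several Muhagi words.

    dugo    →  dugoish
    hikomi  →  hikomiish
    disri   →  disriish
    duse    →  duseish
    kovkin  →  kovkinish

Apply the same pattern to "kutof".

Every pair shown (dugo → dugoish, hikomi → hikomiish, disri → disriish, …) follows the same rule: add -ish.
So kutof → kutofish.

kutofish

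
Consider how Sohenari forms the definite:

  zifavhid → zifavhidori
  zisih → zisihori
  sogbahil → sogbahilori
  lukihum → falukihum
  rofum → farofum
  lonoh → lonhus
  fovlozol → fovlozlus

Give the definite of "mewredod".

mewreddus

zisih and lonoh both end in -h yet inflect differently (zisihori, lonhus), so the final letter is not what conditions the rule; the last vowel is.
"mewredod" has last vowel 'o'. The stems whose last vowel is 'o' (lonoh → lonhus, fovlozol → fovlozlus) delete the last vowel and add -us.
The other patterns: stems whose last vowel is 'i' add -ori; stems whose last vowel is 'u' add the prefix fa-.
So mewredod → mewreddus.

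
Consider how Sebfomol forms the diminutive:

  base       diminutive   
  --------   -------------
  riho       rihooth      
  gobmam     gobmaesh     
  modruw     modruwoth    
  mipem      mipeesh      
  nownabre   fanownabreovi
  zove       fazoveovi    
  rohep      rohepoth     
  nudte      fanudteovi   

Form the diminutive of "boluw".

boluwoth

nownabre and mipem both have last vowel 'e' yet inflect differently (fanownabreovi, mipeesh), so the last vowel is not what conditions the rule; the final letter is.
"boluw" ends in -w. The one such stem in the data (modruw → modruwoth) adds -oth, so the same rule applies.
So boluw → boluwoth.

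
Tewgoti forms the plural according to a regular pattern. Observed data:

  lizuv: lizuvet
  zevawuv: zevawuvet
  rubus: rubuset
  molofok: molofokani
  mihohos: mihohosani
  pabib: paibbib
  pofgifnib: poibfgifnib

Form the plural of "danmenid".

daibnmenid

"danmenid" has last vowel 'i'. The stems whose last vowel is 'i' (pabib → paibbib, pofgifnib → poibfgifnib) insert -ib- after the first vowel.
The other patterns: stems whose last vowel is 'u' add -et; stems whose last vowel is 'o' add -ani.
So danmenid → daibnmenid.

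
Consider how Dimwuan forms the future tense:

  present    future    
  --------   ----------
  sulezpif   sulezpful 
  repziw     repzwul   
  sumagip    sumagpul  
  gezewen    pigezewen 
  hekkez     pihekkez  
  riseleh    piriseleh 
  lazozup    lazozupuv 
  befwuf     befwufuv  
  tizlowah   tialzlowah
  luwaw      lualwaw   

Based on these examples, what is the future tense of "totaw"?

toaltaw

sumagip and lazozup both end in -p yet inflect differently (sumagpul, lazozupuv), so the final letter is not what conditions the rule; the last vowel is.
"totaw" has last vowel 'a'. The stems whose last vowel is 'a' (tizlowah → tialzlowah, luwaw → lualwaw) insert -al- after the first vowel.
So totaw → toaltaw.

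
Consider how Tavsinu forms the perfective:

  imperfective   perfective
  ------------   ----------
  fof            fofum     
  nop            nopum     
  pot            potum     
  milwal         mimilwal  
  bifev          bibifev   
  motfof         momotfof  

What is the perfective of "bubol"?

bububol

fof and motfof both end in -f yet inflect differently (fofum, momotfof), so the final letter is not what conditions the rule; the number of vowels is.
"bubol" has 2 vowels. The stems with 2 vowels (bifev → bibifev, motfof → momotfof, milwal → mimilwal) repeat the first consonant+vowel as a prefix.
The other pattern: stems with 1 vowel add -um.
So bubol → bububol.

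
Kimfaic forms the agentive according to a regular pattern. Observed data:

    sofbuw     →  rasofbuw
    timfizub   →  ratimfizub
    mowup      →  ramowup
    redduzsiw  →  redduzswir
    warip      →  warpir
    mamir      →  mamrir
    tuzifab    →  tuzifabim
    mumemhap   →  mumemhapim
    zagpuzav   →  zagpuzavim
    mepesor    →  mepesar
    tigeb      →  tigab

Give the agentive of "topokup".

"topokup" has last vowel 'u'. The stems whose last vowel is 'u' (sofbuw → rasofbuw, timfizub → ratimfizub, mowup → ramowup) add the prefix ra-.
The other patterns: stems whose last vowel is 'i' delete the last vowel and add -ir; stems whose last vowel is 'a' add -im; stems whose last vowel is 'e' or 'o' change the last vowel to 'a'.
So topokup → ratopokup.

ratopokup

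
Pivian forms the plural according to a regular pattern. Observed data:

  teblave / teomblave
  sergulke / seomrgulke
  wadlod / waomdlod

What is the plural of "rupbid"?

Every pair shown (teblave → teomblave, sergulke → seomrgulke, wadlod → waomdlod) follows the same rule: insert -om- after the first vowel.
So rupbid → ruompbid.

ruompbid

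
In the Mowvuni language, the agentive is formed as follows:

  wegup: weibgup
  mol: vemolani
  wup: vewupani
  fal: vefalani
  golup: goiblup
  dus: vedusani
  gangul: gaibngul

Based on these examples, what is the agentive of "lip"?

velipani

wup and wegup both end in -p yet inflect differently (vewupani, weibgup), so the final letter is not what conditions the rule; the number of vowels is.
"lip" has 1 vowel. The stems with 1 vowel (wup → vewupani, fal → vefalani, dus → vedusani) add ve- … -ani around the stem.
The other pattern: stems with 2 vowels insert -ib- after the first vowel.
So lip → velipani.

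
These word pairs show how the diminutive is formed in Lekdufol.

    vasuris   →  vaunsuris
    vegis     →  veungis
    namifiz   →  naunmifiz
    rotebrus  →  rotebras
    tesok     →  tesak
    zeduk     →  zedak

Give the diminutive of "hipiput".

vasuris and rotebrus both end in -s yet inflect differently (vaunsuris, rotebras), so the final letter is not what conditions the rule; the last vowel is.
"hipiput" has last vowel 'u'. The stems whose last vowel is 'u' (rotebrus → rotebras, zeduk → zedak) change the last vowel to 'a'.
So hipiput → hipipat.

hipipat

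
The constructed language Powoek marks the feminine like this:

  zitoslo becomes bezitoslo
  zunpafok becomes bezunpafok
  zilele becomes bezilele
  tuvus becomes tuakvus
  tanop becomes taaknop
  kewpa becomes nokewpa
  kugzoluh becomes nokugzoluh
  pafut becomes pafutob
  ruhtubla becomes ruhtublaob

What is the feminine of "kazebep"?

nokazebep

"kazebep" begins with k-. The stems beginning with k- (kewpa → nokewpa, kugzoluh → nokugzoluh) add the prefix no-.
The other patterns: stems beginning with z- add the prefix be-; stems beginning with t- insert -ak- after the first vowel; stems beginning with p- or r- add -ob.
So kazebep → nokazebep.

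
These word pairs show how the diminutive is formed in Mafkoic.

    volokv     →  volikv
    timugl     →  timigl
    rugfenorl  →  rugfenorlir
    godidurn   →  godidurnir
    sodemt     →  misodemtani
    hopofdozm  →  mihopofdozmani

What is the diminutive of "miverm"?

"miverm" has second-to-last letter 'r'. The stems whose second-to-last letter is 'r' (rugfenorl → rugfenorlir, godidurn → godidurnir) add -ir.
The other patterns: stems whose second-to-last letter is 'g' or 'k' change the last vowel to 'i'; stems whose second-to-last letter is 'm' or 'z' add mi- … -ani around the stem.
So miverm → mivermir.

mivermir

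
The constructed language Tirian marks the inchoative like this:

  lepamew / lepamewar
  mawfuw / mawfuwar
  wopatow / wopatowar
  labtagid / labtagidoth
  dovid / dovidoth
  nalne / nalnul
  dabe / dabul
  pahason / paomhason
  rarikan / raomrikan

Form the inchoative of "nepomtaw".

lepamew and nalne both have last vowel 'e' yet inflect differently (lepamewar, nalnul), so the last vowel is not what conditions the rule; the final letter is.
"nepomtaw" ends in -w. The stems ending in -w (lepamew → lepamewar, mawfuw → mawfuwar, wopatow → wopatowar) add -ar.
So nepomtaw → nepomtawar.

nepomtawar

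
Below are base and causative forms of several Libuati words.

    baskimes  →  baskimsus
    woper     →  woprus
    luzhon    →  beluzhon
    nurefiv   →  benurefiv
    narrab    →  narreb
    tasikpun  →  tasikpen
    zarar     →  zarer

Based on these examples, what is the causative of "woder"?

wodrus

"woder" has last vowel 'e'. The stems whose last vowel is 'e' (baskimes → baskimsus, woper → woprus) delete the last vowel and add -us.
So woder → wodrus.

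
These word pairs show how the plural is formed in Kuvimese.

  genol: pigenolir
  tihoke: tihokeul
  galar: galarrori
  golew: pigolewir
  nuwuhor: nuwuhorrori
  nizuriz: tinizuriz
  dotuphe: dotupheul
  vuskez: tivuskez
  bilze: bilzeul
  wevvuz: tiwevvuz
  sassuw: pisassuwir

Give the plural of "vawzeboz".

tivawzeboz

dotuphe and vuskez both have last vowel 'e' yet inflect differently (dotupheul, tivuskez), so the last vowel is not what conditions the rule; the final letter is.
"vawzeboz" ends in -z. The stems ending in -z (vuskez → tivuskez, wevvuz → tiwevvuz, nizuriz → tinizuriz) add the prefix ti-.
The other patterns: stems ending in -e add -ul; stems ending in -r double the final consonant and add -ori; stems ending in -l or -w add pi- … -ir around the stem.
So vawzeboz → tivawzeboz.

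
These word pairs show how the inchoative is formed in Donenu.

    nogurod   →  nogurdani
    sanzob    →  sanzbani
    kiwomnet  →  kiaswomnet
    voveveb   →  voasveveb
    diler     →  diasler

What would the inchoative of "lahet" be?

laashet

"lahet" has last vowel 'e'. The stems whose last vowel is 'e' (voveveb → voasveveb, diler → diasler, kiwomnet → kiaswomnet) insert -as- after the first vowel.
So lahet → laashet.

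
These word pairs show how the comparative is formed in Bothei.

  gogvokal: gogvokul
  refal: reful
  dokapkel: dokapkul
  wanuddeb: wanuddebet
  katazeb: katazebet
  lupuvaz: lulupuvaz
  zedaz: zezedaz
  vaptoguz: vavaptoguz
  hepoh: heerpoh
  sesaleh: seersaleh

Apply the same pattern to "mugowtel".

"mugowtel" ends in -l. The stems ending in -l (gogvokal → gogvokul, refal → reful, dokapkel → dokapkul) change the last vowel to 'u'.
So mugowtel → mugowtul.

mugowtul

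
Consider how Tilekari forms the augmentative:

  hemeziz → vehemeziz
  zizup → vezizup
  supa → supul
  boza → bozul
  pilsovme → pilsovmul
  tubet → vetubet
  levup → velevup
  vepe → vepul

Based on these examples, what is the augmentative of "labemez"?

tubet and pilsovme both have last vowel 'e' yet inflect differently (vetubet, pilsovmul), so the last vowel is not what conditions the rule; whether the stem ends in a vowel or a consonant is.
"labemez" ends in a consonant. The stems ending in a consonant (levup → velevup, hemeziz → vehemeziz, zizup → vezizup) add the prefix ve-.
The other pattern: stems ending in a vowel drop the final letter and add -ul.
So labemez → velabemez.

velabemez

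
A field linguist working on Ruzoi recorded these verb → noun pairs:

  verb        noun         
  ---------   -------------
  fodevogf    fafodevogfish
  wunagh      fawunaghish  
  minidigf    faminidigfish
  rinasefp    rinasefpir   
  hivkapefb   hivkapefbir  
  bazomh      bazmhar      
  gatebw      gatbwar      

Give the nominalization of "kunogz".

wunagh and bazomh both end in -h yet inflect differently (fawunaghish, bazmhar), so the final letter is not what conditions the rule; the second-to-last letter is.
"kunogz" has second-to-last letter 'g'. The stems whose second-to-last letter is 'g' (fodevogf → fafodevogfish, wunagh → fawunaghish, minidigf → faminidigfish) add fa- … -ish around the stem.
So kunogz → fakunogzish.

fakunogzish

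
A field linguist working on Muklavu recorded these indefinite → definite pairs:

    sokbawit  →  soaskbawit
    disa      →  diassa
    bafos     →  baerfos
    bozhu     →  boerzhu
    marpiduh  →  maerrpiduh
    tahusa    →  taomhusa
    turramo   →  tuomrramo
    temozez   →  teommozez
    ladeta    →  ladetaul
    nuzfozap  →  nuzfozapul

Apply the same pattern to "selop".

"selop" begins with s-. The one such stem in the data (sokbawit → soaskbawit) inserts -as- after the first vowel (as does disa), so the same rule applies.
So selop → seaslop.

seaslop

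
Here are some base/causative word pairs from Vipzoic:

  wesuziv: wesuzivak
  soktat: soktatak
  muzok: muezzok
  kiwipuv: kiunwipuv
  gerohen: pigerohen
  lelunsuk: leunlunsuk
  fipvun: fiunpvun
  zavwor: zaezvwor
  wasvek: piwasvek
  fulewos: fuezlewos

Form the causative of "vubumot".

vuezbumot

lelunsuk and wasvek both end in -k yet inflect differently (leunlunsuk, piwasvek), so the final letter is not what conditions the rule; the last vowel is.
"vubumot" has last vowel 'o'. The stems whose last vowel is 'o' (fulewos → fuezlewos, muzok → muezzok, zavwor → zaezvwor) insert -ez- after the first vowel.
The other patterns: stems whose last vowel is 'u' insert -un- after the first vowel; stems whose last vowel is 'e' add the prefix pi-; stems whose last vowel is 'a' or 'i' add -ak.
So vubumot → vuezbumot.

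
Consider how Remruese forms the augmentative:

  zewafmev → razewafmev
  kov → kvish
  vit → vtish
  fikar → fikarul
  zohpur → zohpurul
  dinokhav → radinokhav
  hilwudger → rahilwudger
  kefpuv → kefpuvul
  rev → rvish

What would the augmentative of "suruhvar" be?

kov and kefpuv both end in -v yet inflect differently (kvish, kefpuvul), so the final letter is not what conditions the rule; the number of vowels is.
"suruhvar" has 3 vowels. The stems with 3 vowels (hilwudger → rahilwudger, zewafmev → razewafmev, dinokhav → radinokhav) add the prefix ra-.
The other patterns: stems with 1 vowel delete the last vowel and add -ish; stems with 2 vowels add -ul.
So suruhvar → rasuruhvar.

rasuruhvar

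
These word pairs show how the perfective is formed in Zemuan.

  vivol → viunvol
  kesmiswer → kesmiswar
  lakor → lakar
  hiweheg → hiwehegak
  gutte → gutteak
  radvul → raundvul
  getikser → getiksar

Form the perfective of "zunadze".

"zunadze" ends in -e. The one such stem in the data (gutte → gutteak) adds -ak, so the same rule applies.
So zunadze → zunadzeak.

zunadzeak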